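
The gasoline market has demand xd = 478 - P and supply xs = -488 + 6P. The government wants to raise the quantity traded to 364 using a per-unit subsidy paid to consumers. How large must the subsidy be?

At x = 364, invert demand for the buyer price: Pb = (478 − 364)/1 = 114; invert supply for the seller price: Ps = (364 − (-488))/6 = 142.
The subsidy must fill the gap: s = Ps − Pb = 142 − 114 = 28.

Required subsidy s = 28 per unit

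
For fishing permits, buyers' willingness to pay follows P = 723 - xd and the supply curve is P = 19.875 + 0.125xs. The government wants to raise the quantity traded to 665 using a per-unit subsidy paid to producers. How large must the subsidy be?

At x = 665, from the demand curve buyers pay Pb = 723 − 1·665 = 58; from the supply curve sellers need Ps = 19.875 + 0.125·665 = 103.
The subsidy must fill the gap: s = Ps − Pb = 103 − 58 = 45.

Required subsidy s = 45 per unit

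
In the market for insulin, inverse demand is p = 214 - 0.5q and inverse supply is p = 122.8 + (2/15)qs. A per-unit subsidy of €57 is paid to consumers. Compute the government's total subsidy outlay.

Pre-subsidy: 214 - 0.5q = 122.8 + (2/15)q gives q* = 144 and p* = 142.
With the rebate, buyers effectively pay pb = ps − 57, where ps is the price sellers receive.
On the curves, pb = 214 - 0.5q and ps = 122.8 + (2/15)q; the wedge ps − pb = 57 gives 122.8 + (2/15)q − (214 - 0.5q) = 57, so q' = 234.
Then pb = 214 − 0.5·234 = 97 and ps = 122.8 + (2/15)·234 = 154.
Government outlay = subsidy × quantity = 57 × 234 = 13338.

Government cost = €13338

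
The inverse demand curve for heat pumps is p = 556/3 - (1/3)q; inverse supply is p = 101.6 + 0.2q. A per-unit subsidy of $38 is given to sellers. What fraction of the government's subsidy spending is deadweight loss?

Pre-subsidy: 556/3 - (1/3)q = 101.6 + 0.2q gives q* = 157 and p* = 133.
With the subsidy, sellers receive ps = pb + 38 for each unit, where pb is the price buyers pay.
On the curves, pb = 556/3 - (1/3)q and ps = 101.6 + 0.2q; the wedge ps − pb = 38 gives 101.6 + 0.2q − (556/3 - (1/3)q) = 38, so q' = 228.25.
Then pb = 556/3 − (1/3)·228.25 = 109.25 and ps = 101.6 + 0.2·228.25 = 147.25.
ΔCS = ½(157 + 228.25)(133 − 109.25) = 4574.84375; ΔPS = ½(157 + 228.25)(147.25 − 133) = 2744.90625.
Government spending = 38 × 228.25 = 8673.5.
DWL = ½ × 38 × (228.25 − 157) = 1353.75; fraction = 1353.75 / 8673.5 = 285/1826.

DWL / government spending = 285/1826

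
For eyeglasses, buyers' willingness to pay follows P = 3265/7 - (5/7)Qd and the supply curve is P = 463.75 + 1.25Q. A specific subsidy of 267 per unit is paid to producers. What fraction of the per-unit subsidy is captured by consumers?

Pre-subsidy: 3265/7 - (5/7)Q = 463.75 + 1.25Q gives Q* = 15/11 and P* = 5120/11.
With the subsidy, sellers receive Ps = Pb + 267 for each unit, where Pb is the price buyers pay.
On the curves, Pb = 3265/7 - (5/7)Q and Ps = 463.75 + 1.25Q; the wedge Ps − Pb = 267 gives 463.75 + 1.25Q − (3265/7 - (5/7)Q) = 267, so Q' = 7551/55.
Then Pb = 3265/7 − (5/7)·(7551/55) = 4052/11 and Ps = 463.75 + 1.25·(7551/55) = 6989/11.
Buyers' price falls by P* − Pb = 5120/11 − 4052/11 = 1068/11; sellers' price rises by Ps − P* = 6989/11 − 5120/11 = 1869/11.
So consumers capture (1068/11)/267 = 4/11 of each unit of subsidy.

Consumer share = 4/11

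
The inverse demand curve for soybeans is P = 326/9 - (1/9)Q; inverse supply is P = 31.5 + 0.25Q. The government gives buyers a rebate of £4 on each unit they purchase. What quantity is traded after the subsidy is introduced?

Pre-subsidy: 326/9 - (1/9)Q = 31.5 + 0.25Q gives Q* = 170/13 and P* = 452/13.
With the rebate, buyers effectively pay Pb = Ps − 4, where Ps is the price sellers receive.
On the curves, Pb = 326/9 - (1/9)Q and Ps = 31.5 + 0.25Q; the wedge Ps − Pb = 4 gives 31.5 + 0.25Q − (326/9 - (1/9)Q) = 4, so Q' = 314/13.
Then Pb = 326/9 − (1/9)·(314/13) = 436/13 and Ps = 31.5 + 0.25·(314/13) = 488/13.

Q' = 314/13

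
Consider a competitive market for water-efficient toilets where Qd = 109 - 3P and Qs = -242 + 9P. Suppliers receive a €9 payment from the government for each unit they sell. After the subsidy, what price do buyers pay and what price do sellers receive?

Buyers pay €22.5; sellers receive €31.5

Pre-subsidy: 109 - 3P = -242 + 9P gives P* = 29.25, Q* = 21.25.
With the subsidy, sellers receive Ps = Pb + 9 for each unit, where Pb is the price buyers pay.
Supply in terms of Pb becomes Qs = -242 + 9(Pb + 9) = -161 + 9Pb. Setting this equal to demand: 109 - 3Pb = -161 + 9Pb, so Pb = 22.5.
Sellers receive Ps = 22.5 + 9 = 31.5; Q' = 109 − 3·22.5 = 41.5.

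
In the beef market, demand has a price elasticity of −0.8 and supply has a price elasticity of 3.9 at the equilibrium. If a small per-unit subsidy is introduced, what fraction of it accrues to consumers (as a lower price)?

Consumer share = 39/47

For a small subsidy around the equilibrium, the benefit split depends on the relative slopes, which at a point are proportional to the elasticities.
Buyer share = εs/(εs + |εd|) = 3.9/(3.9 + 0.8) = 39/47; seller share = |εd|/(εs + |εd|) = 8/47.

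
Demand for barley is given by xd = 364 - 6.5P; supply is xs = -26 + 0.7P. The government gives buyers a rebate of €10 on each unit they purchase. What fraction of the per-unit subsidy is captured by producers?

Pre-subsidy: 364 - 6.5P = -26 + 0.7P gives P* = 325/6, x* = 143/12.
With the rebate, buyers effectively pay Pb = Ps − 10, where Ps is the price sellers receive.
Demand in terms of Ps becomes xd = 364 − 6.5(Ps − 10) = 429 - 6.5Ps. Setting this equal to supply: 429 - 6.5Ps = -26 + 0.7Ps, so Ps = 2275/36.
Buyers pay Pb = 2275/36 − 10 = 1915/36; x' = -26 + 0.7·(2275/36) = 1313/72.
Buyers' price falls by P* − Pb = 325/6 − 1915/36 = 35/36; sellers' price rises by Ps − P* = 2275/36 − 325/6 = 325/36.
So producers capture (325/36)/10 = 65/72 of each unit of subsidy.

Producer share = 65/72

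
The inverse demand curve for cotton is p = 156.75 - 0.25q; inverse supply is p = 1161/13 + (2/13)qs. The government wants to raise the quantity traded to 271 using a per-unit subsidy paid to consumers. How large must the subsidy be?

Required subsidy s = 42 per unit

At q = 271, from the demand curve buyers pay pb = 156.75 − 0.25·271 = 89; from the supply curve sellers need ps = 1161/13 + (2/13)·271 = 131.
The subsidy must fill the gap: s = ps − pb = 131 − 89 = 42.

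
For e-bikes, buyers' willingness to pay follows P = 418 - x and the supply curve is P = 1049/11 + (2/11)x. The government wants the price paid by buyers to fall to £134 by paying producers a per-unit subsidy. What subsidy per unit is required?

At a buyer price of 134, quantity demanded is 418 − 1·134 = 284.
Sellers supply 284 only when they receive Ps = 1049/11 + (2/11)·284 = 147.
s = Ps − Pb = 147 − 134 = 13.

Required subsidy s = £13 per unit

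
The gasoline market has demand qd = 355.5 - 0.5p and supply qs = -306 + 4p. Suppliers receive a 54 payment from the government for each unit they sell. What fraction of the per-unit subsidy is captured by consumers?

Consumer share = 8/9

Pre-subsidy: 355.5 - 0.5p = -306 + 4p gives p* = 147, q* = 282.
With the subsidy, sellers receive ps = pb + 54 for each unit, where pb is the price buyers pay.
Supply in terms of pb becomes qs = -306 + 4(pb + 54) = -90 + 4pb. Setting this equal to demand: 355.5 - 0.5pb = -90 + 4pb, so pb = 99.
Sellers receive ps = 99 + 54 = 153; q' = 355.5 − 0.5·99 = 306.
Buyers' price falls by p* − pb = 147 − 99 = 48; sellers' price rises by ps − p* = 153 − 147 = 6.
So consumers capture 48/54 = 8/9 of each unit of subsidy.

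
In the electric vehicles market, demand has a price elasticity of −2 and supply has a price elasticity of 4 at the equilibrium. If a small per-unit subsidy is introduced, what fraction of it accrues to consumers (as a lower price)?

Consumer share = 2/3

For a small subsidy around the equilibrium, the benefit split depends on the relative slopes, which at a point are proportional to the elasticities.
Buyer share = εs/(εs + |εd|) = 4/(4 + 2) = 2/3; seller share = |εd|/(εs + |εd|) = 1/3.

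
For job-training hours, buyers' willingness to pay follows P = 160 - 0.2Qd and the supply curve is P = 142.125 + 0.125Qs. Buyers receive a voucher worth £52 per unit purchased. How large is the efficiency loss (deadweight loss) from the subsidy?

Pre-subsidy: 160 - 0.2Q = 142.125 + 0.125Q gives Q* = 55 and P* = 149.
With the rebate, buyers effectively pay Pb = Ps − 52, where Ps is the price sellers receive.
On the curves, Pb = 160 - 0.2Q and Ps = 142.125 + 0.125Q; the wedge Ps − Pb = 52 gives 142.125 + 0.125Q − (160 - 0.2Q) = 52, so Q' = 215.
Then Pb = 160 − 0.2·215 = 117 and Ps = 142.125 + 0.125·215 = 169.
The subsidy expands output by 215 − 55 = 160 past the efficient level; on those units the gap between marginal cost and willingness to pay runs from 0 up to 52.
DWL = ½ × 52 × 160 = 4160.

Deadweight loss = £4160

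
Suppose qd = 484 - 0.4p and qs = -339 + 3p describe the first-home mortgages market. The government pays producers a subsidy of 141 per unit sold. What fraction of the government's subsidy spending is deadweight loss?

Pre-subsidy: 484 - 0.4p = -339 + 3p gives p* = 4115/17, q* = 6582/17.
With the subsidy, sellers receive ps = pb + 141 for each unit, where pb is the price buyers pay.
Supply in terms of pb becomes qs = -339 + 3(pb + 141) = 84 + 3pb. Setting this equal to demand: 484 - 0.4pb = 84 + 3pb, so pb = 2000/17.
Sellers receive ps = 2000/17 + 141 = 4397/17; q' = 484 − 0.4·(2000/17) = 7428/17.
ΔCS = ½(6582/17 + 7428/17)(4115/17 − 2000/17) = 14815575/289; ΔPS = ½(6582/17 + 7428/17)(4397/17 − 4115/17) = 1975410/289.
Government spending = 141 × 7428/17 = 1047348/17.
DWL = ½ × 141 × (7428/17 − 6582/17) = 59643/17; fraction = (59643/17) / (1047348/17) = 141/2476.

DWL / government spending = 141/2476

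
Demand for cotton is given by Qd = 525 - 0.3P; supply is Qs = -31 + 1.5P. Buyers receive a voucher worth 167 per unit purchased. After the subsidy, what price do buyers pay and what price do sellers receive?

Pre-subsidy: 525 - 0.3P = -31 + 1.5P gives P* = 2780/9, Q* = 1297/3.
With the rebate, buyers effectively pay Pb = Ps − 167, where Ps is the price sellers receive.
Demand in terms of Ps becomes Qd = 525 − 0.3(Ps − 167) = 575.1 - 0.3Ps. Setting this equal to supply: 575.1 - 0.3Ps = -31 + 1.5Ps, so Ps = 6061/18.
Buyers pay Pb = 6061/18 − 167 = 3055/18; Q' = -31 + 1.5·(6061/18) = 5689/12.

Buyers pay 3055/18; sellers receive 6061/18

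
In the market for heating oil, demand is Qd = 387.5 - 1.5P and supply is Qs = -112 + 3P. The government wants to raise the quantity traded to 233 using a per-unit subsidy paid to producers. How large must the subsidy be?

Required subsidy s = 12 per unit

At Q = 233, invert demand for the buyer price: Pb = (387.5 − 233)/1.5 = 103; invert supply for the seller price: Ps = (233 − (-112))/3 = 115.
The subsidy must fill the gap: s = Ps − Pb = 115 − 103 = 12.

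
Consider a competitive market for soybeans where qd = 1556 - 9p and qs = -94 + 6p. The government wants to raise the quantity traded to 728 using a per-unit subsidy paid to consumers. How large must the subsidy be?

At q = 728, invert demand for the buyer price: pb = (1556 − 728)/9 = 92; invert supply for the seller price: ps = (728 − (-94))/6 = 137.
The subsidy must fill the gap: s = ps − pb = 137 − 92 = 45.

Required subsidy s = 45 per unit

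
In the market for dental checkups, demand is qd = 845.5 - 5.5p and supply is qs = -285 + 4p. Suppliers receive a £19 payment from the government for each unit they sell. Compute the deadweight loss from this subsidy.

Pre-subsidy: 845.5 - 5.5p = -285 + 4p gives p* = 119, q* = 191.
With the subsidy, sellers receive ps = pb + 19 for each unit, where pb is the price buyers pay.
Supply in terms of pb becomes qs = -285 + 4(pb + 19) = -209 + 4pb. Setting this equal to demand: 845.5 - 5.5pb = -209 + 4pb, so pb = 111.
Sellers receive ps = 111 + 19 = 130; q' = 845.5 − 5.5·111 = 235.
The subsidy expands output by 235 − 191 = 44 past the efficient level; on those units the gap between marginal cost and willingness to pay runs from 0 up to 19.
DWL = ½ × 19 × 44 = 418.

Deadweight loss = £418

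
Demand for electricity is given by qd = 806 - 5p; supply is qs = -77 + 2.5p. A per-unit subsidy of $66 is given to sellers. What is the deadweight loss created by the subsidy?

Deadweight loss = $3630

Pre-subsidy: 806 - 5p = -77 + 2.5p gives p* = 1766/15, q* = 652/3.
With the subsidy, sellers receive ps = pb + 66 for each unit, where pb is the price buyers pay.
Supply in terms of pb becomes qs = -77 + 2.5(pb + 66) = 88 + 2.5pb. Setting this equal to demand: 806 - 5pb = 88 + 2.5pb, so pb = 1436/15.
Sellers receive ps = 1436/15 + 66 = 2426/15; q' = 806 − 5·(1436/15) = 982/3.
The subsidy expands output by 982/3 − 652/3 = 110 past the efficient level; on those units the gap between marginal cost and willingness to pay runs from 0 up to 66.
DWL = ½ × 66 × 110 = 3630.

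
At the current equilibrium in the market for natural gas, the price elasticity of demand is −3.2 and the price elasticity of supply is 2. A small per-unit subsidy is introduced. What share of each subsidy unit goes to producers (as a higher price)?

For a small subsidy around the equilibrium, the benefit split depends on the relative slopes, which at a point are proportional to the elasticities.
Buyer share = εs/(εs + |εd|) = 2/(2 + 3.2) = 5/13; seller share = |εd|/(εs + |εd|) = 8/13.
So producers capture 8/13 of the subsidy.

Producer share = 8/13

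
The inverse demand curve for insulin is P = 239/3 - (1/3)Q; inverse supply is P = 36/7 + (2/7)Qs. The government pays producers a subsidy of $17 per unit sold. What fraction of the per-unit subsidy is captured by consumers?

Pre-subsidy: 239/3 - (1/3)Q = 36/7 + (2/7)Q gives Q* = 1565/13 and P* = 514/13.
With the subsidy, sellers receive Ps = Pb + 17 for each unit, where Pb is the price buyers pay.
On the curves, Pb = 239/3 - (1/3)Q and Ps = 36/7 + (2/7)Q; the wedge Ps − Pb = 17 gives 36/7 + (2/7)Q − (239/3 - (1/3)Q) = 17, so Q' = 1922/13.
Then Pb = 239/3 − (1/3)·(1922/13) = 395/13 and Ps = 36/7 + (2/7)·(1922/13) = 616/13.
Buyers' price falls by P* − Pb = 514/13 − 395/13 = 119/13; sellers' price rises by Ps − P* = 616/13 − 514/13 = 102/13.
So consumers capture (119/13)/17 = 7/13 of each unit of subsidy.

Consumer share = 7/13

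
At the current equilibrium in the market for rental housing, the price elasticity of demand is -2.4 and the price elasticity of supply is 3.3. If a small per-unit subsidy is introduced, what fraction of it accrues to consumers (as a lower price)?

Consumer share = 11/19

For a small subsidy around the equilibrium, the benefit split depends on the relative slopes, which at a point are proportional to the elasticities.
Buyer share = εs/(εs + |εd|) = 3.3/(3.3 + 2.4) = 11/19; seller share = |εd|/(εs + |εd|) = 8/19.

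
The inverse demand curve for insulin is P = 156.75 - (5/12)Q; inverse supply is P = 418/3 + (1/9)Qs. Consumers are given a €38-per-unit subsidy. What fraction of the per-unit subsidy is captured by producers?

Producer share = 4/19

Pre-subsidy: 156.75 - (5/12)Q = 418/3 + (1/9)Q gives Q* = 33 and P* = 143.
With the rebate, buyers effectively pay Pb = Ps − 38, where Ps is the price sellers receive.
On the curves, Pb = 156.75 - (5/12)Q and Ps = 418/3 + (1/9)Q; the wedge Ps − Pb = 38 gives 418/3 + (1/9)Q − (156.75 - (5/12)Q) = 38, so Q' = 105.
Then Pb = 156.75 − (5/12)·105 = 113 and Ps = 418/3 + (1/9)·105 = 151.
Buyers' price falls by P* − Pb = 143 − 113 = 30; sellers' price rises by Ps − P* = 151 − 143 = 8.
So producers capture 8/38 = 4/19 of each unit of subsidy.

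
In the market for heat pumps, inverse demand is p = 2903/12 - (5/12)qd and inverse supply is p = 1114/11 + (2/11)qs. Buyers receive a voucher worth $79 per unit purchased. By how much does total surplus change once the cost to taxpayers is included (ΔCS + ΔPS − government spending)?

Net change in total surplus = -$5214

Pre-subsidy: 2903/12 - (5/12)q = 1114/11 + (2/11)q gives q* = 235 and p* = 144.
With the rebate, buyers effectively pay pb = ps − 79, where ps is the price sellers receive.
On the curves, pb = 2903/12 - (5/12)q and ps = 1114/11 + (2/11)q; the wedge ps − pb = 79 gives 1114/11 + (2/11)q − (2903/12 - (5/12)q) = 79, so q' = 367.
Then pb = 2903/12 − (5/12)·367 = 89 and ps = 1114/11 + (2/11)·367 = 168.
ΔCS = ½(235 + 367)(144 − 89) = 16555; ΔPS = ½(235 + 367)(168 − 144) = 7224.
Government spending = 79 × 367 = 28993.
Net change = 16555 + 7224 − 28993 = -5214. The loss equals the DWL triangle ½·79·132.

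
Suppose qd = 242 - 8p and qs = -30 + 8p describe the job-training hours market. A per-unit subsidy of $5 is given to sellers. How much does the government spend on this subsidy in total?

Government cost = $630

Pre-subsidy: 242 - 8p = -30 + 8p gives p* = 17, q* = 106.
With the subsidy, sellers receive ps = pb + 5 for each unit, where pb is the price buyers pay.
Supply in terms of pb becomes qs = -30 + 8(pb + 5) = 10 + 8pb. Setting this equal to demand: 242 - 8pb = 10 + 8pb, so pb = 14.5.
Sellers receive ps = 14.5 + 5 = 19.5; q' = 242 − 8·14.5 = 126.
Government outlay = subsidy × quantity = 5 × 126 = 630.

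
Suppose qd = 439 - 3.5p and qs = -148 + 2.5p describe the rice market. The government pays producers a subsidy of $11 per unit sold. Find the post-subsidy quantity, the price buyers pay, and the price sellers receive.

Pre-subsidy: 439 - 3.5p = -148 + 2.5p gives p* = 587/6, q* = 1159/12.
With the subsidy, sellers receive ps = pb + 11 for each unit, where pb is the price buyers pay.
Supply in terms of pb becomes qs = -148 + 2.5(pb + 11) = -120.5 + 2.5pb. Setting this equal to demand: 439 - 3.5pb = -120.5 + 2.5pb, so pb = 93.25.
Sellers receive ps = 93.25 + 11 = 104.25; q' = 439 − 3.5·93.25 = 112.625.

q' = 112.625; buyers pay $93.25; sellers receive $104.25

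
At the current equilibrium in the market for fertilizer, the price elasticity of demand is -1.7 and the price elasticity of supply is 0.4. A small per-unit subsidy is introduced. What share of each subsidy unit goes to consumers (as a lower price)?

For a small subsidy around the equilibrium, the benefit split depends on the relative slopes, which at a point are proportional to the elasticities.
Buyer share = εs/(εs + |εd|) = 0.4/(0.4 + 1.7) = 4/21; seller share = |εd|/(εs + |εd|) = 17/21.

Consumer share = 4/21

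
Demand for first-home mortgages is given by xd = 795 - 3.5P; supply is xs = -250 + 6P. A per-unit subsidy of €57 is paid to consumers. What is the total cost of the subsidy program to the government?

Pre-subsidy: 795 - 3.5P = -250 + 6P gives P* = 110, x* = 410.
With the rebate, buyers effectively pay Pb = Ps − 57, where Ps is the price sellers receive.
Demand in terms of Ps becomes xd = 795 − 3.5(Ps − 57) = 994.5 - 3.5Ps. Setting this equal to supply: 994.5 - 3.5Ps = -250 + 6Ps, so Ps = 131.
Buyers pay Pb = 131 − 57 = 74; x' = -250 + 6·131 = 536.
Government outlay = subsidy × quantity = 57 × 536 = 30552.

Government cost = €30552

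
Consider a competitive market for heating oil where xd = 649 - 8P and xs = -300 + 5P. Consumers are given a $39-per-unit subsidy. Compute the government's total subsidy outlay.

Pre-subsidy: 649 - 8P = -300 + 5P gives P* = 73, x* = 65.
With the rebate, buyers effectively pay Pb = Ps − 39, where Ps is the price sellers receive.
Demand in terms of Ps becomes xd = 649 − 8(Ps − 39) = 961 - 8Ps. Setting this equal to supply: 961 - 8Ps = -300 + 5Ps, so Ps = 97.
Buyers pay Pb = 97 − 39 = 58; x' = -300 + 5·97 = 185.
Government outlay = subsidy × quantity = 39 × 185 = 7215.

Government cost = $7215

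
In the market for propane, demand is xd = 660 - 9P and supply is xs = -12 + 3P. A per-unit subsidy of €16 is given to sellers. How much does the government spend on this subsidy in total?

Pre-subsidy: 660 - 9P = -12 + 3P gives P* = 56, x* = 156.
With the subsidy, sellers receive Ps = Pb + 16 for each unit, where Pb is the price buyers pay.
Supply in terms of Pb becomes xs = -12 + 3(Pb + 16) = 36 + 3Pb. Setting this equal to demand: 660 - 9Pb = 36 + 3Pb, so Pb = 52.
Sellers receive Ps = 52 + 16 = 68; x' = 660 − 9·52 = 192.
Government outlay = subsidy × quantity = 16 × 192 = 3072.

Government cost = €3072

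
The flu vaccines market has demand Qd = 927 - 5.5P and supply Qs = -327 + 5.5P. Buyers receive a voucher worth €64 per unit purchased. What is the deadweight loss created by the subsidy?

Pre-subsidy: 927 - 5.5P = -327 + 5.5P gives P* = 114, Q* = 300.
With the rebate, buyers effectively pay Pb = Ps − 64, where Ps is the price sellers receive.
Demand in terms of Ps becomes Qd = 927 − 5.5(Ps − 64) = 1279 - 5.5Ps. Setting this equal to supply: 1279 - 5.5Ps = -327 + 5.5Ps, so Ps = 146.
Buyers pay Pb = 146 − 64 = 82; Q' = -327 + 5.5·146 = 476.
The subsidy expands output by 476 − 300 = 176 past the efficient level; on those units the gap between marginal cost and willingness to pay runs from 0 up to 64.
DWL = ½ × 64 × 176 = 5632.

Deadweight loss = €5632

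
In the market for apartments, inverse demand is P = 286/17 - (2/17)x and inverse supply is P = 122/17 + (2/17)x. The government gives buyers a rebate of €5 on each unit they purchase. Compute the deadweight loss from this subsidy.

Deadweight loss = €53.125

Pre-subsidy: 286/17 - (2/17)x = 122/17 + (2/17)x gives x* = 41 and P* = 12.
With the rebate, buyers effectively pay Pb = Ps − 5, where Ps is the price sellers receive.
On the curves, Pb = 286/17 - (2/17)x and Ps = 122/17 + (2/17)x; the wedge Ps − Pb = 5 gives 122/17 + (2/17)x − (286/17 - (2/17)x) = 5, so x' = 62.25.
Then Pb = 286/17 − (2/17)·62.25 = 9.5 and Ps = 122/17 + (2/17)·62.25 = 14.5.
The subsidy expands output by 62.25 − 41 = 21.25 past the efficient level; on those units the gap between marginal cost and willingness to pay runs from 0 up to 5.
DWL = ½ × 5 × 21.25 = 53.125.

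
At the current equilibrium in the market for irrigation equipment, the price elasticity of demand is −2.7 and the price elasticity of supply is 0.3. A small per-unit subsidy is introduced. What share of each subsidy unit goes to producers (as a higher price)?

For a small subsidy around the equilibrium, the benefit split depends on the relative slopes, which at a point are proportional to the elasticities.
Buyer share = εs/(εs + |εd|) = 0.3/(0.3 + 2.7) = 0.1; seller share = |εd|/(εs + |εd|) = 0.9.
So producers capture 0.9 of the subsidy.

Producer share = 0.9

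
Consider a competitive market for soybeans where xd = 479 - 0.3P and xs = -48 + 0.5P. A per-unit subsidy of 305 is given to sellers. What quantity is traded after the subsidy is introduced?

x' = 338.5625

Pre-subsidy: 479 - 0.3P = -48 + 0.5P gives P* = 658.75, x* = 281.375.
With the subsidy, sellers receive Ps = Pb + 305 for each unit, where Pb is the price buyers pay.
Supply in terms of Pb becomes xs = -48 + 0.5(Pb + 305) = 104.5 + 0.5Pb. Setting this equal to demand: 479 - 0.3Pb = 104.5 + 0.5Pb, so Pb = 468.125.
Sellers receive Ps = 468.125 + 305 = 773.125; x' = 479 − 0.3·468.125 = 338.5625.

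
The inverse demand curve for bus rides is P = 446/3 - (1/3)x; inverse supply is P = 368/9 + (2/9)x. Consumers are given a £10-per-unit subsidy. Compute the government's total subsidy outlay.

Government cost = £2120

Pre-subsidy: 446/3 - (1/3)x = 368/9 + (2/9)x gives x* = 194 and P* = 84.
With the rebate, buyers effectively pay Pb = Ps − 10, where Ps is the price sellers receive.
On the curves, Pb = 446/3 - (1/3)x and Ps = 368/9 + (2/9)x; the wedge Ps − Pb = 10 gives 368/9 + (2/9)x − (446/3 - (1/3)x) = 10, so x' = 212.
Then Pb = 446/3 − (1/3)·212 = 78 and Ps = 368/9 + (2/9)·212 = 88.
Government outlay = subsidy × quantity = 10 × 212 = 2120.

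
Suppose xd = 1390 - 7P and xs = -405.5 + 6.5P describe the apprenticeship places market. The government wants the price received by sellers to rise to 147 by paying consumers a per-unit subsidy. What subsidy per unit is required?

Required subsidy s = 27 per unit

At a seller price of 147, quantity supplied is -405.5 + 6.5·147 = 550.
Buyers absorb 550 only when they pay Pb with 1390 − 7·Pb = 550, i.e. Pb = 120.
s = Ps − Pb = 147 − 120 = 27.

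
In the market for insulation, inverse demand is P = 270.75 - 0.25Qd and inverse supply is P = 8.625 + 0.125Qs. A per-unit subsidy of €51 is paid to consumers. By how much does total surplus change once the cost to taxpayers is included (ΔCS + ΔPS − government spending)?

Net change in total surplus = -€3468

Pre-subsidy: 270.75 - 0.25Q = 8.625 + 0.125Q gives Q* = 699 and P* = 96.
With the rebate, buyers effectively pay Pb = Ps − 51, where Ps is the price sellers receive.
On the curves, Pb = 270.75 - 0.25Q and Ps = 8.625 + 0.125Q; the wedge Ps − Pb = 51 gives 8.625 + 0.125Q − (270.75 - 0.25Q) = 51, so Q' = 835.
Then Pb = 270.75 − 0.25·835 = 62 and Ps = 8.625 + 0.125·835 = 113.
ΔCS = ½(699 + 835)(96 − 62) = 26078; ΔPS = ½(699 + 835)(113 − 96) = 13039.
Government spending = 51 × 835 = 42585.
Net change = 26078 + 13039 − 42585 = -3468. The loss equals the DWL triangle ½·51·136.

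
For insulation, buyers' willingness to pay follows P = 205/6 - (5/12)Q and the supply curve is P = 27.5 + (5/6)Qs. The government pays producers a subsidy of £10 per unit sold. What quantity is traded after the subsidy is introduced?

Q' = 40/3

Pre-subsidy: 205/6 - (5/12)Q = 27.5 + (5/6)Q gives Q* = 16/3 and P* = 575/18.
With the subsidy, sellers receive Ps = Pb + 10 for each unit, where Pb is the price buyers pay.
On the curves, Pb = 205/6 - (5/12)Q and Ps = 27.5 + (5/6)Q; the wedge Ps − Pb = 10 gives 27.5 + (5/6)Q − (205/6 - (5/12)Q) = 10, so Q' = 40/3.
Then Pb = 205/6 − (5/12)·(40/3) = 515/18 and Ps = 27.5 + (5/6)·(40/3) = 695/18.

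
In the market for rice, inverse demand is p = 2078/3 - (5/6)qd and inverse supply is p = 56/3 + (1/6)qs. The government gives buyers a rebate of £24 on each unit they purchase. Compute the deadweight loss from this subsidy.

Deadweight loss = £288

Pre-subsidy: 2078/3 - (5/6)q = 56/3 + (1/6)q gives q* = 674 and p* = 131.
With the rebate, buyers effectively pay pb = ps − 24, where ps is the price sellers receive.
On the curves, pb = 2078/3 - (5/6)q and ps = 56/3 + (1/6)q; the wedge ps − pb = 24 gives 56/3 + (1/6)q − (2078/3 - (5/6)q) = 24, so q' = 698.
Then pb = 2078/3 − (5/6)·698 = 111 and ps = 56/3 + (1/6)·698 = 135.
The subsidy expands output by 698 − 674 = 24 past the efficient level; on those units the gap between marginal cost and willingness to pay runs from 0 up to 24.
DWL = ½ × 24 × 24 = 288.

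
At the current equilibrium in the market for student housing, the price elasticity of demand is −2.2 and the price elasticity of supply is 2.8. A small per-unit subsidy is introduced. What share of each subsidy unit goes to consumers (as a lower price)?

For a small subsidy around the equilibrium, the benefit split depends on the relative slopes, which at a point are proportional to the elasticities.
Buyer share = εs/(εs + |εd|) = 2.8/(2.8 + 2.2) = 0.56; seller share = |εd|/(εs + |εd|) = 0.44.

Consumer share = 0.56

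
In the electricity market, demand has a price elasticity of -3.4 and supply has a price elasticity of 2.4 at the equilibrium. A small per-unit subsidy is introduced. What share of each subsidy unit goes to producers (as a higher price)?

Producer share = 17/29

For a small subsidy around the equilibrium, the benefit split depends on the relative slopes, which at a point are proportional to the elasticities.
Buyer share = εs/(εs + |εd|) = 2.4/(2.4 + 3.4) = 12/29; seller share = |εd|/(εs + |εd|) = 17/29.
So producers capture 17/29 of the subsidy.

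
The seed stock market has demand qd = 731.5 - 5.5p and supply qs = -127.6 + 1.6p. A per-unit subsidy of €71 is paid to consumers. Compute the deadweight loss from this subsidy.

Deadweight loss = €3124

Pre-subsidy: 731.5 - 5.5p = -127.6 + 1.6p gives p* = 121, q* = 66.
With the rebate, buyers effectively pay pb = ps − 71, where ps is the price sellers receive.
Demand in terms of ps becomes qd = 731.5 − 5.5(ps − 71) = 1122 - 5.5ps. Setting this equal to supply: 1122 - 5.5ps = -127.6 + 1.6ps, so ps = 176.
Buyers pay pb = 176 − 71 = 105; q' = -127.6 + 1.6·176 = 154.
The subsidy expands output by 154 − 66 = 88 past the efficient level; on those units the gap between marginal cost and willingness to pay runs from 0 up to 71.
DWL = ½ × 71 × 88 = 3124.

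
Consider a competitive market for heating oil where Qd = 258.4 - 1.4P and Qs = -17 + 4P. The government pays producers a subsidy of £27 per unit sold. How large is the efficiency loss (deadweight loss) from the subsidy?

Pre-subsidy: 258.4 - 1.4P = -17 + 4P gives P* = 51, Q* = 187.
With the subsidy, sellers receive Ps = Pb + 27 for each unit, where Pb is the price buyers pay.
Supply in terms of Pb becomes Qs = -17 + 4(Pb + 27) = 91 + 4Pb. Setting this equal to demand: 258.4 - 1.4Pb = 91 + 4Pb, so Pb = 31.
Sellers receive Ps = 31 + 27 = 58; Q' = 258.4 − 1.4·31 = 215.
The subsidy expands output by 215 − 187 = 28 past the efficient level; on those units the gap between marginal cost and willingness to pay runs from 0 up to 27.
DWL = ½ × 27 × 28 = 378.

Deadweight loss = £378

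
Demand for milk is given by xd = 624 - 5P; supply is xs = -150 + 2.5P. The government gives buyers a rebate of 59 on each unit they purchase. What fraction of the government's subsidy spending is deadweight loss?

DWL / government spending = 295/1238

Pre-subsidy: 624 - 5P = -150 + 2.5P gives P* = 103.2, x* = 108.
With the rebate, buyers effectively pay Pb = Ps − 59, where Ps is the price sellers receive.
Demand in terms of Ps becomes xd = 624 − 5(Ps − 59) = 919 - 5Ps. Setting this equal to supply: 919 - 5Ps = -150 + 2.5Ps, so Ps = 2138/15.
Buyers pay Pb = 2138/15 − 59 = 1253/15; x' = -150 + 2.5·(2138/15) = 619/3.
ΔCS = ½(108 + 619/3)(103.2 − 1253/15) = 55637/18; ΔPS = ½(108 + 619/3)(2138/15 − 103.2) = 55637/9.
Government spending = 59 × 619/3 = 36521/3.
DWL = ½ × 59 × (619/3 − 108) = 17405/6; fraction = (17405/6) / (36521/3) = 295/1238.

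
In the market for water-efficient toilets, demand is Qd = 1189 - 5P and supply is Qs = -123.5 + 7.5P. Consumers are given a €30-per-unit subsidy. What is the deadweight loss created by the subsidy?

Pre-subsidy: 1189 - 5P = -123.5 + 7.5P gives P* = 105, Q* = 664.
With the rebate, buyers effectively pay Pb = Ps − 30, where Ps is the price sellers receive.
Demand in terms of Ps becomes Qd = 1189 − 5(Ps − 30) = 1339 - 5Ps. Setting this equal to supply: 1339 - 5Ps = -123.5 + 7.5Ps, so Ps = 117.
Buyers pay Pb = 117 − 30 = 87; Q' = -123.5 + 7.5·117 = 754.
The subsidy expands output by 754 − 664 = 90 past the efficient level; on those units the gap between marginal cost and willingness to pay runs from 0 up to 30.
DWL = ½ × 30 × 90 = 1350.

Deadweight loss = €1350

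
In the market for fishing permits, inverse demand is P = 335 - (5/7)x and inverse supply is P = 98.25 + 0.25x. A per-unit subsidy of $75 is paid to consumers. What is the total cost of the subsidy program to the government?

Pre-subsidy: 335 - (5/7)x = 98.25 + 0.25x gives x* = 6629/27 and P* = 4310/27.
With the rebate, buyers effectively pay Pb = Ps − 75, where Ps is the price sellers receive.
On the curves, Pb = 335 - (5/7)x and Ps = 98.25 + 0.25x; the wedge Ps − Pb = 75 gives 98.25 + 0.25x − (335 - (5/7)x) = 75, so x' = 8729/27.
Then Pb = 335 − (5/7)·(8729/27) = 2810/27 and Ps = 98.25 + 0.25·(8729/27) = 4835/27.
Government outlay = subsidy × quantity = 75 × 8729/27 = 218225/9.

Government cost = 218225/9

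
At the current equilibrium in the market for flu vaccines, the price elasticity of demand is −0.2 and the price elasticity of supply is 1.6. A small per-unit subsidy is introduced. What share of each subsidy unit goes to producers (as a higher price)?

Producer share = 1/9

For a small subsidy around the equilibrium, the benefit split depends on the relative slopes, which at a point are proportional to the elasticities.
Buyer share = εs/(εs + |εd|) = 1.6/(1.6 + 0.2) = 8/9; seller share = |εd|/(εs + |εd|) = 1/9.
So producers capture 1/9 of the subsidy.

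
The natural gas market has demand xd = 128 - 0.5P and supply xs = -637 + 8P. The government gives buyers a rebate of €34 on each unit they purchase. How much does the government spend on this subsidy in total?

Government cost = €3366

Pre-subsidy: 128 - 0.5P = -637 + 8P gives P* = 90, x* = 83.
With the rebate, buyers effectively pay Pb = Ps − 34, where Ps is the price sellers receive.
Demand in terms of Ps becomes xd = 128 − 0.5(Ps − 34) = 145 - 0.5Ps. Setting this equal to supply: 145 - 0.5Ps = -637 + 8Ps, so Ps = 92.
Buyers pay Pb = 92 − 34 = 58; x' = -637 + 8·92 = 99.
Government outlay = subsidy × quantity = 34 × 99 = 3366.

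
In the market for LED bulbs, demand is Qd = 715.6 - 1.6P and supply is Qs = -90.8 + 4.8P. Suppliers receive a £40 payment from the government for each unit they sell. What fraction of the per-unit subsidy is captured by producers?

Pre-subsidy: 715.6 - 1.6P = -90.8 + 4.8P gives P* = 126, Q* = 514.
With the subsidy, sellers receive Ps = Pb + 40 for each unit, where Pb is the price buyers pay.
Supply in terms of Pb becomes Qs = -90.8 + 4.8(Pb + 40) = 101.2 + 4.8Pb. Setting this equal to demand: 715.6 - 1.6Pb = 101.2 + 4.8Pb, so Pb = 96.
Sellers receive Ps = 96 + 40 = 136; Q' = 715.6 − 1.6·96 = 562.
Buyers' price falls by P* − Pb = 126 − 96 = 30; sellers' price rises by Ps − P* = 136 − 126 = 10.
So producers capture 10/40 = 0.25 of each unit of subsidy.

Producer share = 0.25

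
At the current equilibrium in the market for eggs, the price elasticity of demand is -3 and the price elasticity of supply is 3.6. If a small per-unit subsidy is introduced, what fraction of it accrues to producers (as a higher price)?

Producer share = 5/11

For a small subsidy around the equilibrium, the benefit split depends on the relative slopes, which at a point are proportional to the elasticities.
Buyer share = εs/(εs + |εd|) = 3.6/(3.6 + 3) = 6/11; seller share = |εd|/(εs + |εd|) = 5/11.
So producers capture 5/11 of the subsidy.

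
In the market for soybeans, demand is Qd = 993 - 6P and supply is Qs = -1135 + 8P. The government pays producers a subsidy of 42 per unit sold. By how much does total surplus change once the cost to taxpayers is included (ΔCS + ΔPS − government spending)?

Pre-subsidy: 993 - 6P = -1135 + 8P gives P* = 152, Q* = 81.
With the subsidy, sellers receive Ps = Pb + 42 for each unit, where Pb is the price buyers pay.
Supply in terms of Pb becomes Qs = -1135 + 8(Pb + 42) = -799 + 8Pb. Setting this equal to demand: 993 - 6Pb = -799 + 8Pb, so Pb = 128.
Sellers receive Ps = 128 + 42 = 170; Q' = 993 − 6·128 = 225.
ΔCS = ½(81 + 225)(152 − 128) = 3672; ΔPS = ½(81 + 225)(170 − 152) = 2754.
Government spending = 42 × 225 = 9450.
Net change = 3672 + 2754 − 9450 = -3024. The loss equals the DWL triangle ½·42·144.

Net change in total surplus = -3024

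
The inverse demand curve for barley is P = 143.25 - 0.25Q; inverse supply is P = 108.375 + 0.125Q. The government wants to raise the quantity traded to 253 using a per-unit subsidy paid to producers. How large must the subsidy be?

Required subsidy s = 60 per unit

At Q = 253, from the demand curve buyers pay Pb = 143.25 − 0.25·253 = 80; from the supply curve sellers need Ps = 108.375 + 0.125·253 = 140.
The subsidy must fill the gap: s = Ps − Pb = 140 − 80 = 60.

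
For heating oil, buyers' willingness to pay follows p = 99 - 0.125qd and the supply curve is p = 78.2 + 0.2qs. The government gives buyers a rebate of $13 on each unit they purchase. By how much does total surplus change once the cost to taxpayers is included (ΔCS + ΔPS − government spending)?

Net change in total surplus = -$260

Pre-subsidy: 99 - 0.125q = 78.2 + 0.2q gives q* = 64 and p* = 91.
With the rebate, buyers effectively pay pb = ps − 13, where ps is the price sellers receive.
On the curves, pb = 99 - 0.125q and ps = 78.2 + 0.2q; the wedge ps − pb = 13 gives 78.2 + 0.2q − (99 - 0.125q) = 13, so q' = 104.
Then pb = 99 − 0.125·104 = 86 and ps = 78.2 + 0.2·104 = 99.
ΔCS = ½(64 + 104)(91 − 86) = 420; ΔPS = ½(64 + 104)(99 − 91) = 672.
Government spending = 13 × 104 = 1352.
Net change = 420 + 672 − 1352 = -260. The loss equals the DWL triangle ½·13·40.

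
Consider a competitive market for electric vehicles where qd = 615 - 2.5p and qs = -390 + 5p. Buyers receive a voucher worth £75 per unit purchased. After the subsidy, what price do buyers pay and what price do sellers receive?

Buyers pay £84; sellers receive £159

Pre-subsidy: 615 - 2.5p = -390 + 5p gives p* = 134, q* = 280.
With the rebate, buyers effectively pay pb = ps − 75, where ps is the price sellers receive.
Demand in terms of ps becomes qd = 615 − 2.5(ps − 75) = 802.5 - 2.5ps. Setting this equal to supply: 802.5 - 2.5ps = -390 + 5ps, so ps = 159.
Buyers pay pb = 159 − 75 = 84; q' = -390 + 5·159 = 405.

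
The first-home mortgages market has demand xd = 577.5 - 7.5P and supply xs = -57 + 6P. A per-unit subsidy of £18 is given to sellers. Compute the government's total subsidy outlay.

Pre-subsidy: 577.5 - 7.5P = -57 + 6P gives P* = 47, x* = 225.
With the subsidy, sellers receive Ps = Pb + 18 for each unit, where Pb is the price buyers pay.
Supply in terms of Pb becomes xs = -57 + 6(Pb + 18) = 51 + 6Pb. Setting this equal to demand: 577.5 - 7.5Pb = 51 + 6Pb, so Pb = 39.
Sellers receive Ps = 39 + 18 = 57; x' = 577.5 − 7.5·39 = 285.
Government outlay = subsidy × quantity = 18 × 285 = 5130.

Government cost = £5130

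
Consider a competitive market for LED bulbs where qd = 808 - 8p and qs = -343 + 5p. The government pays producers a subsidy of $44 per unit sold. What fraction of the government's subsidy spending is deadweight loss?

Pre-subsidy: 808 - 8p = -343 + 5p gives p* = 1151/13, q* = 1296/13.
With the subsidy, sellers receive ps = pb + 44 for each unit, where pb is the price buyers pay.
Supply in terms of pb becomes qs = -343 + 5(pb + 44) = -123 + 5pb. Setting this equal to demand: 808 - 8pb = -123 + 5pb, so pb = 931/13.
Sellers receive ps = 931/13 + 44 = 1503/13; q' = 808 − 8·(931/13) = 3056/13.
ΔCS = ½(1296/13 + 3056/13)(1151/13 − 931/13) = 478720/169; ΔPS = ½(1296/13 + 3056/13)(1503/13 − 1151/13) = 765952/169.
Government spending = 44 × 3056/13 = 134464/13.
DWL = ½ × 44 × (3056/13 − 1296/13) = 38720/13; fraction = (38720/13) / (134464/13) = 55/191.

DWL / government spending = 55/191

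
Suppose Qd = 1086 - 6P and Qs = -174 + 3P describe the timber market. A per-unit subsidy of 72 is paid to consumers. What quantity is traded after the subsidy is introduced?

Pre-subsidy: 1086 - 6P = -174 + 3P gives P* = 140, Q* = 246.
With the rebate, buyers effectively pay Pb = Ps − 72, where Ps is the price sellers receive.
Demand in terms of Ps becomes Qd = 1086 − 6(Ps − 72) = 1518 - 6Ps. Setting this equal to supply: 1518 - 6Ps = -174 + 3Ps, so Ps = 188.
Buyers pay Pb = 188 − 72 = 116; Q' = -174 + 3·188 = 390.

Q' = 390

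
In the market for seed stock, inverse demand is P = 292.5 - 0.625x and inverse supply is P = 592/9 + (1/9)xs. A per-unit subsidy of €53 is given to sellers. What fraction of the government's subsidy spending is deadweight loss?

DWL / government spending = 9/95

Pre-subsidy: 292.5 - 0.625x = 592/9 + (1/9)x gives x* = 308 and P* = 100.
With the subsidy, sellers receive Ps = Pb + 53 for each unit, where Pb is the price buyers pay.
On the curves, Pb = 292.5 - 0.625x and Ps = 592/9 + (1/9)x; the wedge Ps − Pb = 53 gives 592/9 + (1/9)x − (292.5 - 0.625x) = 53, so x' = 380.
Then Pb = 292.5 − 0.625·380 = 55 and Ps = 592/9 + (1/9)·380 = 108.
ΔCS = ½(308 + 380)(100 − 55) = 15480; ΔPS = ½(308 + 380)(108 − 100) = 2752.
Government spending = 53 × 380 = 20140.
DWL = ½ × 53 × (380 − 308) = 1908; fraction = 1908 / 20140 = 9/95.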